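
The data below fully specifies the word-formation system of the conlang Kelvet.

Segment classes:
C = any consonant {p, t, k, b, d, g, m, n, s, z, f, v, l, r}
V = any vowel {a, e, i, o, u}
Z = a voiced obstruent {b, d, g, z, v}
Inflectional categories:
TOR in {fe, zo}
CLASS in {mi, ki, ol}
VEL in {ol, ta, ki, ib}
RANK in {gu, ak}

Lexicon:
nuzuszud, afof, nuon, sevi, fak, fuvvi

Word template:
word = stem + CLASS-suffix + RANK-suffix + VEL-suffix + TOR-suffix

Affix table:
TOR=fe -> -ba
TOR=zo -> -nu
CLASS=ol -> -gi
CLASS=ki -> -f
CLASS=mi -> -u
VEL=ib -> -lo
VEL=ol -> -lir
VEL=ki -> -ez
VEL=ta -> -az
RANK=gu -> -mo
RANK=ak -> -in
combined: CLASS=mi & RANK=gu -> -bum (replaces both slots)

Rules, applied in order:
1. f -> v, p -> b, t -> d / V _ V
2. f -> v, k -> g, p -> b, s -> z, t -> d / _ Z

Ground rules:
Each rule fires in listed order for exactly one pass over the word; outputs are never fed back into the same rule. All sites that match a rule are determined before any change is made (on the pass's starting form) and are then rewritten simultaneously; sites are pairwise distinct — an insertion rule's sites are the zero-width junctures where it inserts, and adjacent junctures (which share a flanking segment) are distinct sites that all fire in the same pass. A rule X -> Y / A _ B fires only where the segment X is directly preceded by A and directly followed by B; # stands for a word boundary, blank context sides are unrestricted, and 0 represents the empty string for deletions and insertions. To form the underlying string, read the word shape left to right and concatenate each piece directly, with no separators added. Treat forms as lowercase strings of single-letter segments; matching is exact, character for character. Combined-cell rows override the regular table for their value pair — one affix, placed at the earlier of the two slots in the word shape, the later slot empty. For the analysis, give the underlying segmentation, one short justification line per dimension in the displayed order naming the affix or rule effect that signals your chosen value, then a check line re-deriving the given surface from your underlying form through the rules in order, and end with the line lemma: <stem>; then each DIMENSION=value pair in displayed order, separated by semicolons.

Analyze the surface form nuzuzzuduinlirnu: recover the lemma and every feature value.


underlying: nuzuszud-u-in-lir-nu
TOR=zo - signalled by the affix -nu
CLASS=mi - signalled by the affix -u
VEL=ol - signalled by the affix -lir
RANK=ak - signalled by the affix -in
check: nuzuszuduinlirnu -> nuzuszuduinlirnu -> nuzuzzuduinlirnu
lemma: nuzuszud; TOR=zo; CLASS=mi; VEL=ol; RANK=ak


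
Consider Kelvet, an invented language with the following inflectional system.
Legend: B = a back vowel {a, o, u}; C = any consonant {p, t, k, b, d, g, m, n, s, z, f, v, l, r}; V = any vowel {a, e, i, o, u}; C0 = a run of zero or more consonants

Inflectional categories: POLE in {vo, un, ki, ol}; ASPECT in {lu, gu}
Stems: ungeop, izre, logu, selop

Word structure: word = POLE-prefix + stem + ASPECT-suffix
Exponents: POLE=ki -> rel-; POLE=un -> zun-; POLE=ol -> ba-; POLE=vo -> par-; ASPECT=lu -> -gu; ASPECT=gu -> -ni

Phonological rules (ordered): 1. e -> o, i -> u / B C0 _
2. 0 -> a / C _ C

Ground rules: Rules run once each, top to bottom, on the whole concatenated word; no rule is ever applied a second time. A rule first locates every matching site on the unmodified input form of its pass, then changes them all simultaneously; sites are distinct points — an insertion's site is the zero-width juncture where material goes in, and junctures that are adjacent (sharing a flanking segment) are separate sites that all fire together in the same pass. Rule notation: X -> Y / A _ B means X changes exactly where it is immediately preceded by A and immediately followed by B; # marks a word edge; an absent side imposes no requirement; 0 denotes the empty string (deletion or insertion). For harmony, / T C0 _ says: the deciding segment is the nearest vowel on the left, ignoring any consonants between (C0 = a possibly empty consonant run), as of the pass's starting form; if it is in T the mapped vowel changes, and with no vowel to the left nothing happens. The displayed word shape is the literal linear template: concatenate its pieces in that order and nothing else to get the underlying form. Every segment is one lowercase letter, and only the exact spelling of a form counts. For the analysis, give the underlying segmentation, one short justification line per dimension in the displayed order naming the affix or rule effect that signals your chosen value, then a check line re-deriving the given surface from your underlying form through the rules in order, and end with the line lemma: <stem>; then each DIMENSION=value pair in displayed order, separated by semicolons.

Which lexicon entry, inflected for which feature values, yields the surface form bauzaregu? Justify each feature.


underlying: ba-izre-gu
POLE=ol - signalled by the affix ba-
ASPECT=lu - signalled by the affix -gu
check: baizregu -> bauzregu -> bauzaregu
lemma: izre; POLE=ol; ASPECT=lu


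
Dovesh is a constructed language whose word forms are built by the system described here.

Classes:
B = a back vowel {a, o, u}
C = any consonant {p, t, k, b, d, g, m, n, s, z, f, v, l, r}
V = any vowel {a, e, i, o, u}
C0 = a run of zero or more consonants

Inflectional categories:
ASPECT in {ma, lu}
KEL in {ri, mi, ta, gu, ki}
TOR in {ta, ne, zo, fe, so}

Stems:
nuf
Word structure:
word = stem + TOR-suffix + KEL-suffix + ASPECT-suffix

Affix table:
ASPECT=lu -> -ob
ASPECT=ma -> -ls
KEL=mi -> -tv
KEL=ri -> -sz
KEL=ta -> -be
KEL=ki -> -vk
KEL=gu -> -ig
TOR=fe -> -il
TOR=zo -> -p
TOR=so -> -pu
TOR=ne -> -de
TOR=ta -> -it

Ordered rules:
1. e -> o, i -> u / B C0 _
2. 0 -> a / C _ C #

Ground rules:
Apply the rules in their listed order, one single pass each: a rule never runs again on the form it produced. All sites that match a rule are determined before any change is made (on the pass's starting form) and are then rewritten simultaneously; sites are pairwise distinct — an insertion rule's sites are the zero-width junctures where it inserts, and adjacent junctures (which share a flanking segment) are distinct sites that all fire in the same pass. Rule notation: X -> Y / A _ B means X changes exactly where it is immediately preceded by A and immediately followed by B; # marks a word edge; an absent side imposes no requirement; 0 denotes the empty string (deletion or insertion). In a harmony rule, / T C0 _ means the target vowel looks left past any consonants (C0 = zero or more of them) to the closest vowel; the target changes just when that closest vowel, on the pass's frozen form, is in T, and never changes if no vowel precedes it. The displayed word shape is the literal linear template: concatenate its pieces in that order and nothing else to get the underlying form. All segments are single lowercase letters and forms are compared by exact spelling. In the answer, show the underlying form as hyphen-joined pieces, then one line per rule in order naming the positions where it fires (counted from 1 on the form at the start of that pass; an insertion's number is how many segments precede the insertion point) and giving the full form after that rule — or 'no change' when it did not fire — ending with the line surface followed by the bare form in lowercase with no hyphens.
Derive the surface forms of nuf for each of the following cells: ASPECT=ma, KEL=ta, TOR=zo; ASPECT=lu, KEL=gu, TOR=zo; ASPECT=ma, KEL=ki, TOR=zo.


cell ASPECT=ma, KEL=ta, TOR=zo:
underlying: nuf-p-be-ls
1. e -> o, i -> u / B C0 _: fires at position(s) 6: nufpbols
2. 0 -> a / C _ C #: inserts after position(s) 7: nufpbolas
surface: nufpbolas

cell ASPECT=lu, KEL=gu, TOR=zo:
underlying: nuf-p-ig-ob
1. e -> o, i -> u / B C0 _: fires at position(s) 5: nufpugob
2. 0 -> a / C _ C #: no change
surface: nufpugob

cell ASPECT=ma, KEL=ki, TOR=zo:
underlying: nuf-p-vk-ls
1. e -> o, i -> u / B C0 _: no change
2. 0 -> a / C _ C #: inserts after position(s) 7: nufpvklas
surface: nufpvklas


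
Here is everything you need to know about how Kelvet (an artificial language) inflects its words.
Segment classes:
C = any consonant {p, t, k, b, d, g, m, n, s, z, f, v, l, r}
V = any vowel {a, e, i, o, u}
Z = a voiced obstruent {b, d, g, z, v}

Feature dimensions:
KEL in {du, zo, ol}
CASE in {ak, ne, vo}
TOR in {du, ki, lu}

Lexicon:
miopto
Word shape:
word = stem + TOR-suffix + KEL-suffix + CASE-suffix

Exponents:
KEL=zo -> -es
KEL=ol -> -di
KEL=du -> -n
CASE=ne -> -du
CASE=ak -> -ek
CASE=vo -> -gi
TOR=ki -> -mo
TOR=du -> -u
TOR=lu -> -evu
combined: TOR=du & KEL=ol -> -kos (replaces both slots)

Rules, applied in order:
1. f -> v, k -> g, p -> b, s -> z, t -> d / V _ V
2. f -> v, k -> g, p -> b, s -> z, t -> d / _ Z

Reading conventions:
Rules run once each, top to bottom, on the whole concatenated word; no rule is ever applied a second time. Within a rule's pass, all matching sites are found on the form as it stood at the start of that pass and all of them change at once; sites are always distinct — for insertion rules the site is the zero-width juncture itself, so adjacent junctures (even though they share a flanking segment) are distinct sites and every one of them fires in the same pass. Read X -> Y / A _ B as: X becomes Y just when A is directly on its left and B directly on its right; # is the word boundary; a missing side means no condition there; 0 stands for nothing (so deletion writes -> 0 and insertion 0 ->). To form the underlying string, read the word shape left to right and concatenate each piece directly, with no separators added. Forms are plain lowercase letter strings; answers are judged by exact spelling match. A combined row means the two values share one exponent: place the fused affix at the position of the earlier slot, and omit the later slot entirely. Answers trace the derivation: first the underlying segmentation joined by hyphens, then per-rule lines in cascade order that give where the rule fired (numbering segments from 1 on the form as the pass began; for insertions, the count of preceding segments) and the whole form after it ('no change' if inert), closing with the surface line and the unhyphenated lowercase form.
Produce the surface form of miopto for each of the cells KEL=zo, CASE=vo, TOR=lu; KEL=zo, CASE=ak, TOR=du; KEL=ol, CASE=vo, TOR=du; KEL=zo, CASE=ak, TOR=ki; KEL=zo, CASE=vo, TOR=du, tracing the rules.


cell KEL=zo, CASE=vo, TOR=lu:
underlying: miopto-evu-es-gi
1. f -> v, k -> g, p -> b, s -> z, t -> d / V _ V: no change
2. f -> v, k -> g, p -> b, s -> z, t -> d / _ Z: fires at position(s) 11: mioptoevuezgi
surface: mioptoevuezgi

cell KEL=zo, CASE=ak, TOR=du:
underlying: miopto-u-es-ek
1. f -> v, k -> g, p -> b, s -> z, t -> d / V _ V: fires at position(s) 9: mioptouezek
2. f -> v, k -> g, p -> b, s -> z, t -> d / _ Z: no change
surface: mioptouezek

cell KEL=ol, CASE=vo, TOR=du:
underlying: miopto-kos-gi
1. f -> v, k -> g, p -> b, s -> z, t -> d / V _ V: fires at position(s) 7: mioptogosgi
2. f -> v, k -> g, p -> b, s -> z, t -> d / _ Z: fires at position(s) 9: mioptogozgi
surface: mioptogozgi

cell KEL=zo, CASE=ak, TOR=ki:
underlying: miopto-mo-es-ek
1. f -> v, k -> g, p -> b, s -> z, t -> d / V _ V: fires at position(s) 10: mioptomoezek
2. f -> v, k -> g, p -> b, s -> z, t -> d / _ Z: no change
surface: mioptomoezek

cell KEL=zo, CASE=vo, TOR=du:
underlying: miopto-u-es-gi
1. f -> v, k -> g, p -> b, s -> z, t -> d / V _ V: no change
2. f -> v, k -> g, p -> b, s -> z, t -> d / _ Z: fires at position(s) 9: mioptouezgi
surface: mioptouezgi


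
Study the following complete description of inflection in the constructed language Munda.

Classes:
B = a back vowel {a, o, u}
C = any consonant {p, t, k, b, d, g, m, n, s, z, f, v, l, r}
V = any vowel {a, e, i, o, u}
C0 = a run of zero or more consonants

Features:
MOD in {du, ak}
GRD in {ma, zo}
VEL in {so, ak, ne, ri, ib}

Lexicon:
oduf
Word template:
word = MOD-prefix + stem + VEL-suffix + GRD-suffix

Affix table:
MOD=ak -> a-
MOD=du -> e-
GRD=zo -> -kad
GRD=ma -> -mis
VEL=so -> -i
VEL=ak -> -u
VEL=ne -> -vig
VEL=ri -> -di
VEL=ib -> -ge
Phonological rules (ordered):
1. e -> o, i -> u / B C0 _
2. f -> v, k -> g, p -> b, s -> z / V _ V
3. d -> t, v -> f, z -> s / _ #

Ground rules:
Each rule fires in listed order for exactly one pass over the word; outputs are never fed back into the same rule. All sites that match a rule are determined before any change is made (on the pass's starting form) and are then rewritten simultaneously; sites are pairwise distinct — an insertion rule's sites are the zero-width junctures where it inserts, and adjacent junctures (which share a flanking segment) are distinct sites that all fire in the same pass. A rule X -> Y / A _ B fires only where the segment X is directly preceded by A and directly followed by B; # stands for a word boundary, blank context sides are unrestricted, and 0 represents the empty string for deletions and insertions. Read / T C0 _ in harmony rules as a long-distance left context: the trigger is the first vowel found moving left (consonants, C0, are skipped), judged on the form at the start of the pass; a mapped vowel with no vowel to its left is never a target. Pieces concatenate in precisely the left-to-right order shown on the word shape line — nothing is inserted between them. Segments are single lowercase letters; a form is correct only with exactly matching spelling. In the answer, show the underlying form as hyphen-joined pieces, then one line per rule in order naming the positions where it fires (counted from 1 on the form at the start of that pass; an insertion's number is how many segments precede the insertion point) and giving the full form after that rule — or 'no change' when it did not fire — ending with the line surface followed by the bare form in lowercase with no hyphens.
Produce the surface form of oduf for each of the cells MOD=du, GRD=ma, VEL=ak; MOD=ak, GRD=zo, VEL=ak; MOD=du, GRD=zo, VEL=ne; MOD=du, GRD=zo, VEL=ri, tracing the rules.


cell MOD=du, GRD=ma, VEL=ak:
underlying: e-oduf-u-mis
1. e -> o, i -> u / B C0 _: fires at position(s) 8: eodufumus
2. f -> v, k -> g, p -> b, s -> z / V _ V: fires at position(s) 5: eoduvumus
3. d -> t, v -> f, z -> s / _ #: no change
surface: eoduvumus

cell MOD=ak, GRD=zo, VEL=ak:
underlying: a-oduf-u-kad
1. e -> o, i -> u / B C0 _: no change
2. f -> v, k -> g, p -> b, s -> z / V _ V: fires at position(s) 5, 7: aoduvugad
3. d -> t, v -> f, z -> s / _ #: fires at position(s) 9: aoduvugat
surface: aoduvugat

cell MOD=du, GRD=zo, VEL=ne:
underlying: e-oduf-vig-kad
1. e -> o, i -> u / B C0 _: fires at position(s) 7: eodufvugkad
2. f -> v, k -> g, p -> b, s -> z / V _ V: no change
3. d -> t, v -> f, z -> s / _ #: fires at position(s) 11: eodufvugkat
surface: eodufvugkat

cell MOD=du, GRD=zo, VEL=ri:
underlying: e-oduf-di-kad
1. e -> o, i -> u / B C0 _: fires at position(s) 7: eodufdukad
2. f -> v, k -> g, p -> b, s -> z / V _ V: fires at position(s) 8: eodufdugad
3. d -> t, v -> f, z -> s / _ #: fires at position(s) 10: eodufdugat
surface: eodufdugat


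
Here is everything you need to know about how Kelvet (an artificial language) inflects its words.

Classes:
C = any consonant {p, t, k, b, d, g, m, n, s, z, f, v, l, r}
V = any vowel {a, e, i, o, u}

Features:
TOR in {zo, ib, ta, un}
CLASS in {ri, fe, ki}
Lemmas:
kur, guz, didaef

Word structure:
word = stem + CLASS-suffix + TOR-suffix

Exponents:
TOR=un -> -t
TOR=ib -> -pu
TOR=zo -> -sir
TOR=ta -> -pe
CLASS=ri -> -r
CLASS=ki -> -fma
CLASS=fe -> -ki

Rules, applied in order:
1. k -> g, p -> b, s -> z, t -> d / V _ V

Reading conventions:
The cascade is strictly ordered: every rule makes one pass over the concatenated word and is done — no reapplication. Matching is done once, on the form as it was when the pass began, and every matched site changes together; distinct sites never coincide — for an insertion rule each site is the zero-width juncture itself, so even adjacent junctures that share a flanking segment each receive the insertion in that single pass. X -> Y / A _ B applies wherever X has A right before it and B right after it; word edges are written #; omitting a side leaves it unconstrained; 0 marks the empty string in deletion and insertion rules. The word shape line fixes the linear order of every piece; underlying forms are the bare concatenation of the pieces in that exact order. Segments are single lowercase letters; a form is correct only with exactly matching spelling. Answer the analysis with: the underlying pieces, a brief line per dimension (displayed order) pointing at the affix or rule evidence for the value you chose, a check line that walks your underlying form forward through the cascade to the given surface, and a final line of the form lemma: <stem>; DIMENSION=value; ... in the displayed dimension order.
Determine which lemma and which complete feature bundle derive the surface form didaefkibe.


underlying: didaef-ki-pe
TOR=ta - signalled by the affix -pe
CLASS=fe - signalled by the affix -ki
check: didaefkipe -> didaefkibe
lemma: didaef; TOR=ta; CLASS=fe


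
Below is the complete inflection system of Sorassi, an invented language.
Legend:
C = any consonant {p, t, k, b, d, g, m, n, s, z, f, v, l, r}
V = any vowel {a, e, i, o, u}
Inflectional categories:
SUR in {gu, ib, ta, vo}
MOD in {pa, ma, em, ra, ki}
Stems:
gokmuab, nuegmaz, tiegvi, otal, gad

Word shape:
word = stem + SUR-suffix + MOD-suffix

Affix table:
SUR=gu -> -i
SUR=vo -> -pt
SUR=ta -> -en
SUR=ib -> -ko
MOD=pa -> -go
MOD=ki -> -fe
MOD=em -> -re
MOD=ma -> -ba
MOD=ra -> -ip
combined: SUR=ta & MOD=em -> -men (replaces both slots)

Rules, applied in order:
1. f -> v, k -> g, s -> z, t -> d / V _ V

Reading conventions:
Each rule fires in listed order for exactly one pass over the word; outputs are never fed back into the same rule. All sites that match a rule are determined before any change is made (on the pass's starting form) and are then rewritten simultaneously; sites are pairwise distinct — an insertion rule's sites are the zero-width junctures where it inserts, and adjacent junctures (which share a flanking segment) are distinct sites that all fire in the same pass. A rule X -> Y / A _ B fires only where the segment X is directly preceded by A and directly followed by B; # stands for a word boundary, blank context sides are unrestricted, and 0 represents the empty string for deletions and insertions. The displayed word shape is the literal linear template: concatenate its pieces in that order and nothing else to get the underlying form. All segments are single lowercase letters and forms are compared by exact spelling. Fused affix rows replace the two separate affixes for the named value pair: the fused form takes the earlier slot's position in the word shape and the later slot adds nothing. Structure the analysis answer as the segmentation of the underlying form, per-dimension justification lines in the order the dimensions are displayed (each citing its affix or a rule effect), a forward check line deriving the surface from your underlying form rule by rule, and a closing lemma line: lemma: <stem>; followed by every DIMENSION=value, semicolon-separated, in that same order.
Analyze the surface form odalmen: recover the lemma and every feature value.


underlying: otal-men
SUR=ta - signalled by the combined affix row
MOD=em - signalled by the combined affix row
check: otalmen -> odalmen
lemma: otal; SUR=ta; MOD=em


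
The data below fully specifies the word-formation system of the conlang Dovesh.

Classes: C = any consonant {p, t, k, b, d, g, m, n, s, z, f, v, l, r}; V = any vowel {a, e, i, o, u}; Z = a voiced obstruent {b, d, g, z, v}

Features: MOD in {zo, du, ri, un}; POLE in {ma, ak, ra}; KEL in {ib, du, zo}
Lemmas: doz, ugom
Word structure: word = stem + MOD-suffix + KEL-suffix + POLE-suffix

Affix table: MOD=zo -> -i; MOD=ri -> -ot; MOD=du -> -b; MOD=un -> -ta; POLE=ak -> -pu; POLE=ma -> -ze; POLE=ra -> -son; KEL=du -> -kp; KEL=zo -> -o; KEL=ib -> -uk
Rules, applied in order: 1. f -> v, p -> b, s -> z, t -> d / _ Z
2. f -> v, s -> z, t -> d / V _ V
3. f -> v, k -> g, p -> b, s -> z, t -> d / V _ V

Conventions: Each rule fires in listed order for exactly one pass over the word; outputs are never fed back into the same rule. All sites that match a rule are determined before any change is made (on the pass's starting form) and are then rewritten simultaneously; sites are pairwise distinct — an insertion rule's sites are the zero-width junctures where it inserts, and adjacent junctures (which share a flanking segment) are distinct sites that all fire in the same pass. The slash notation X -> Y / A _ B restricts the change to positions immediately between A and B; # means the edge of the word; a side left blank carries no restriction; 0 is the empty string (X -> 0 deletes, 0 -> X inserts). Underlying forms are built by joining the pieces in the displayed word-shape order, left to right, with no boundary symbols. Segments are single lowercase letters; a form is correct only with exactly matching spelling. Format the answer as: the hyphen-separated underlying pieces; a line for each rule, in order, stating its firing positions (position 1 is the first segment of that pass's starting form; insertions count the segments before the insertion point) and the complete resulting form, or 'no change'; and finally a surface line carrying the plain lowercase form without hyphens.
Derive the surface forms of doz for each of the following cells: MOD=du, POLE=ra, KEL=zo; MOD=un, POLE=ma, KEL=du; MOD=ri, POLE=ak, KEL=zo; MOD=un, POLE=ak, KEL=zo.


cell MOD=du, POLE=ra, KEL=zo:
underlying: doz-b-o-son
1. f -> v, p -> b, s -> z, t -> d / _ Z: no change
2. f -> v, s -> z, t -> d / V _ V: fires at position(s) 6: dozbozon
3. f -> v, k -> g, p -> b, s -> z, t -> d / V _ V: no change
surface: dozbozon

cell MOD=un, POLE=ma, KEL=du:
underlying: doz-ta-kp-ze
1. f -> v, p -> b, s -> z, t -> d / _ Z: fires at position(s) 7: doztakbze
2. f -> v, s -> z, t -> d / V _ V: no change
3. f -> v, k -> g, p -> b, s -> z, t -> d / V _ V: no change
surface: doztakbze

cell MOD=ri, POLE=ak, KEL=zo:
underlying: doz-ot-o-pu
1. f -> v, p -> b, s -> z, t -> d / _ Z: no change
2. f -> v, s -> z, t -> d / V _ V: fires at position(s) 5: dozodopu
3. f -> v, k -> g, p -> b, s -> z, t -> d / V _ V: fires at position(s) 7: dozodobu
surface: dozodobu

cell MOD=un, POLE=ak, KEL=zo:
underlying: doz-ta-o-pu
1. f -> v, p -> b, s -> z, t -> d / _ Z: no change
2. f -> v, s -> z, t -> d / V _ V: no change
3. f -> v, k -> g, p -> b, s -> z, t -> d / V _ V: fires at position(s) 7: doztaobu
surface: doztaobu


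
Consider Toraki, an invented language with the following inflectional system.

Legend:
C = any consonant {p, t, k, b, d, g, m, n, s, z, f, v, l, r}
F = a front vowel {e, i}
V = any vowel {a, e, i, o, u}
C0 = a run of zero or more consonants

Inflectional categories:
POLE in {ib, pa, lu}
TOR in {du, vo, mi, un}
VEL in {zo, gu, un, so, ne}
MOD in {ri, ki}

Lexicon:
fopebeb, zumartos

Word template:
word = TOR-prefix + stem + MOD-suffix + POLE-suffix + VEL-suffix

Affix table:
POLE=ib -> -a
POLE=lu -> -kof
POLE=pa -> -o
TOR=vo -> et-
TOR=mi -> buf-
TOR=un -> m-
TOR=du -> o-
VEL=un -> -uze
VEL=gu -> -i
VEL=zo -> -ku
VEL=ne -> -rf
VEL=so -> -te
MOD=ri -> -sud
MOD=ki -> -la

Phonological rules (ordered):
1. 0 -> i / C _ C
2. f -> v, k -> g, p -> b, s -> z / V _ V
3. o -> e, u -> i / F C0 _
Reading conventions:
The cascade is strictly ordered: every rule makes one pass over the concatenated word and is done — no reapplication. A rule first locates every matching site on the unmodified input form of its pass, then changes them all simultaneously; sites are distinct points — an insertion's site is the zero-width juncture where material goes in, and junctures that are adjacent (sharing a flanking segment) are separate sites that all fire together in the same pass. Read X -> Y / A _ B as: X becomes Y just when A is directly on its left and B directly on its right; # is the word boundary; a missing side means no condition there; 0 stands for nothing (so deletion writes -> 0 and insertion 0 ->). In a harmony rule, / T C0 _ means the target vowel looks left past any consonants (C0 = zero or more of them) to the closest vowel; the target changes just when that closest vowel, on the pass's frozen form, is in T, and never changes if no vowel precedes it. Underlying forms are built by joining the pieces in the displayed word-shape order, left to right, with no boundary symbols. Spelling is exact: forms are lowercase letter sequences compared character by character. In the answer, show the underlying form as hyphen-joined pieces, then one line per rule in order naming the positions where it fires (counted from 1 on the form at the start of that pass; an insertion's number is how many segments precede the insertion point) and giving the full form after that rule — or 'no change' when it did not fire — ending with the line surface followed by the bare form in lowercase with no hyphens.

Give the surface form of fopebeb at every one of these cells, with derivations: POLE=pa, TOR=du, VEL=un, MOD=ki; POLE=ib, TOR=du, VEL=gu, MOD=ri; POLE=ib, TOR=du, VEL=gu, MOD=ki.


cell POLE=pa, TOR=du, VEL=un, MOD=ki:
underlying: o-fopebeb-la-o-uze
1. 0 -> i / C _ C: inserts after position(s) 8: ofopebebilaouze
2. f -> v, k -> g, p -> b, s -> z / V _ V: fires at position(s) 2, 4: ovobebebilaouze
3. o -> e, u -> i / F C0 _: no change
surface: ovobebebilaouze

cell POLE=ib, TOR=du, VEL=gu, MOD=ri:
underlying: o-fopebeb-sud-a-i
1. 0 -> i / C _ C: inserts after position(s) 8: ofopebebisudai
2. f -> v, k -> g, p -> b, s -> z / V _ V: fires at position(s) 2, 4, 10: ovobebebizudai
3. o -> e, u -> i / F C0 _: fires at position(s) 11: ovobebebizidai
surface: ovobebebizidai

cell POLE=ib, TOR=du, VEL=gu, MOD=ki:
underlying: o-fopebeb-la-a-i
1. 0 -> i / C _ C: inserts after position(s) 8: ofopebebilaai
2. f -> v, k -> g, p -> b, s -> z / V _ V: fires at position(s) 2, 4: ovobebebilaai
3. o -> e, u -> i / F C0 _: no change
surface: ovobebebilaai


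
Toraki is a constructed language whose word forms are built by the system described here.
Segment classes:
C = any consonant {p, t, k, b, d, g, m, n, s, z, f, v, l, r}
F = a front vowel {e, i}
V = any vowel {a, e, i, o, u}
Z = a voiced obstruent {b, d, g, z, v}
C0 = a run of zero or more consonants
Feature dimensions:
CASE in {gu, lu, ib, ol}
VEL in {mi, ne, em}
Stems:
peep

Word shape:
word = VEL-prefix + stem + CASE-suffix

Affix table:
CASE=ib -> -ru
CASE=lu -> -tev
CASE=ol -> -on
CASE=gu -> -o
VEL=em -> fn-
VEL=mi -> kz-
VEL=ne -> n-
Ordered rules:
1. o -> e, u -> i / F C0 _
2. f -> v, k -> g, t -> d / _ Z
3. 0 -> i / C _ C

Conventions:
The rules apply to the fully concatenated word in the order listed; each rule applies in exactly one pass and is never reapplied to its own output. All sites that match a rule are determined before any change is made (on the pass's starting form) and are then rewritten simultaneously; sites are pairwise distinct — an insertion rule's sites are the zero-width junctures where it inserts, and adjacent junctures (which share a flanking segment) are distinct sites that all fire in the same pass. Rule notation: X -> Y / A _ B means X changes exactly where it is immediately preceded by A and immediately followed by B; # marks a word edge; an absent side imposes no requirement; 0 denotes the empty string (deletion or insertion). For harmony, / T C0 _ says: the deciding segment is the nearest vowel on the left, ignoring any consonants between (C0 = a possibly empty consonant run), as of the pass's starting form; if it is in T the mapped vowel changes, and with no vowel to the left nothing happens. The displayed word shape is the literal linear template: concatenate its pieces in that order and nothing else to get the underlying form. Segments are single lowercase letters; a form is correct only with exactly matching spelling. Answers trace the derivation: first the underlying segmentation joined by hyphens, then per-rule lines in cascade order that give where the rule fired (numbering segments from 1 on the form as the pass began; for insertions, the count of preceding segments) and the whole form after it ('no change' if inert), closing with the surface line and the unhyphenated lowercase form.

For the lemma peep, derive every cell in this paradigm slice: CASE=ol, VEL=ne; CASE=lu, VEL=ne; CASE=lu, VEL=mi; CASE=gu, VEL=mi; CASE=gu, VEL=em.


cell CASE=ol, VEL=ne:
underlying: n-peep-on
1. o -> e, u -> i / F C0 _: fires at position(s) 6: npeepen
2. f -> v, k -> g, t -> d / _ Z: no change
3. 0 -> i / C _ C: inserts after position(s) 1: nipeepen
surface: nipeepen

cell CASE=lu, VEL=ne:
underlying: n-peep-tev
1. o -> e, u -> i / F C0 _: no change
2. f -> v, k -> g, t -> d / _ Z: no change
3. 0 -> i / C _ C: inserts after position(s) 1, 5: nipeepitev
surface: nipeepitev

cell CASE=lu, VEL=mi:
underlying: kz-peep-tev
1. o -> e, u -> i / F C0 _: no change
2. f -> v, k -> g, t -> d / _ Z: fires at position(s) 1: gzpeeptev
3. 0 -> i / C _ C: inserts after position(s) 1, 2, 6: gizipeepitev
surface: gizipeepitev

cell CASE=gu, VEL=mi:
underlying: kz-peep-o
1. o -> e, u -> i / F C0 _: fires at position(s) 7: kzpeepe
2. f -> v, k -> g, t -> d / _ Z: fires at position(s) 1: gzpeepe
3. 0 -> i / C _ C: inserts after position(s) 1, 2: gizipeepe
surface: gizipeepe

cell CASE=gu, VEL=em:
underlying: fn-peep-o
1. o -> e, u -> i / F C0 _: fires at position(s) 7: fnpeepe
2. f -> v, k -> g, t -> d / _ Z: no change
3. 0 -> i / C _ C: inserts after position(s) 1, 2: finipeepe
surface: finipeepe


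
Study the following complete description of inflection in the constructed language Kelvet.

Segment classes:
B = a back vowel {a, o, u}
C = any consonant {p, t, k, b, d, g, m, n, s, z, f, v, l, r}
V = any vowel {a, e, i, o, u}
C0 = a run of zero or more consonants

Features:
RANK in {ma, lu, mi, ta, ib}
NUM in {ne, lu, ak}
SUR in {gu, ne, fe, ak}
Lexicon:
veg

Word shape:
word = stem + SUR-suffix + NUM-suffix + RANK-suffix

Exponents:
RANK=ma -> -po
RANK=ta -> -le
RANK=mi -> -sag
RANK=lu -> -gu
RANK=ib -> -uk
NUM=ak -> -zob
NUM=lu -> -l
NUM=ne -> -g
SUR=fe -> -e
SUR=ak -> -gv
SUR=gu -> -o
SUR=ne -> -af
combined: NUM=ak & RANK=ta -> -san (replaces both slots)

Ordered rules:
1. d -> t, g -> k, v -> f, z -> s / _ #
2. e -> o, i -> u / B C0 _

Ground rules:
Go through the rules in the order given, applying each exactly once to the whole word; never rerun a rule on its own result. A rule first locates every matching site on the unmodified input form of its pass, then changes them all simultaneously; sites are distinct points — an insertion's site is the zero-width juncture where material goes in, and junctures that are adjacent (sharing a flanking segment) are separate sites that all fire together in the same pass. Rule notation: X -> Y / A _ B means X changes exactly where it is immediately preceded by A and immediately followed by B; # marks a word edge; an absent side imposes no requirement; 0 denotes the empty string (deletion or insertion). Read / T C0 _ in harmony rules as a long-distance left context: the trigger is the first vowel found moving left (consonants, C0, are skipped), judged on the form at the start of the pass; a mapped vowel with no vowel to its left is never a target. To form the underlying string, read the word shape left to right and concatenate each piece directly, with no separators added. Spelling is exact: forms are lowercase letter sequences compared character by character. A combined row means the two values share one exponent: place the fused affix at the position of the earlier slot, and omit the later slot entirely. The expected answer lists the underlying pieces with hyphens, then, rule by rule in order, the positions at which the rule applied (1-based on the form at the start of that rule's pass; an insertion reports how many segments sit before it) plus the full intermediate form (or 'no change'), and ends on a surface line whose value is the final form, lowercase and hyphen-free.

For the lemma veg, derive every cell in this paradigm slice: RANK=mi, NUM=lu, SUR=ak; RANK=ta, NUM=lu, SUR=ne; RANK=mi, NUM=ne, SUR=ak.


cell RANK=mi, NUM=lu, SUR=ak:
underlying: veg-gv-l-sag
1. d -> t, g -> k, v -> f, z -> s / _ #: fires at position(s) 9: veggvlsak
2. e -> o, i -> u / B C0 _: no change
surface: veggvlsak

cell RANK=ta, NUM=lu, SUR=ne:
underlying: veg-af-l-le
1. d -> t, g -> k, v -> f, z -> s / _ #: no change
2. e -> o, i -> u / B C0 _: fires at position(s) 8: vegafllo
surface: vegafllo

cell RANK=mi, NUM=ne, SUR=ak:
underlying: veg-gv-g-sag
1. d -> t, g -> k, v -> f, z -> s / _ #: fires at position(s) 9: veggvgsak
2. e -> o, i -> u / B C0 _: no change
surface: veggvgsak


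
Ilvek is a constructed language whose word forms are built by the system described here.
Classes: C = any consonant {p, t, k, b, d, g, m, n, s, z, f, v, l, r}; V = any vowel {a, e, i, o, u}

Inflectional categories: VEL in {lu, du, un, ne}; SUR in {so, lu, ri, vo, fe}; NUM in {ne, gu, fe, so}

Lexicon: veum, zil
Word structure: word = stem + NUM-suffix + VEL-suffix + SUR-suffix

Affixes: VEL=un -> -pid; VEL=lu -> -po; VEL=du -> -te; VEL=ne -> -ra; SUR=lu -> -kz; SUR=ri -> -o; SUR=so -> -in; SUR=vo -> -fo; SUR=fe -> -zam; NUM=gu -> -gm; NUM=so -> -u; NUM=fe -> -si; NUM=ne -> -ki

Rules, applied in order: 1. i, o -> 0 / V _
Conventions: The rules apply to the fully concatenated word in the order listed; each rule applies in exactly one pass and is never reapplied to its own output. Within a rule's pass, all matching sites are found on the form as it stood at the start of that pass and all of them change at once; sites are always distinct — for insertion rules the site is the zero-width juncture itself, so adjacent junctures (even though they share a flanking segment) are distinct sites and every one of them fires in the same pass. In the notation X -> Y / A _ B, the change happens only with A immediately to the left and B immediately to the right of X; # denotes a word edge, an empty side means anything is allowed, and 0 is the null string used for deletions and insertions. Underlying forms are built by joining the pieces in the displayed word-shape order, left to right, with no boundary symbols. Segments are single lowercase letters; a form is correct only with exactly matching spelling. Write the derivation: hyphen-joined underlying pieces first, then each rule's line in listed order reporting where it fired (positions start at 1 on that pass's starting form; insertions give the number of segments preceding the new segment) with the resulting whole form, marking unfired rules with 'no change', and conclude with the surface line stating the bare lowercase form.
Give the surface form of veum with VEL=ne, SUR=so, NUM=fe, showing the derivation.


underlying: veum-si-ra-in
1. i, o -> 0 / V _: fires at position(s) 9: veumsiran
surface: veumsiran


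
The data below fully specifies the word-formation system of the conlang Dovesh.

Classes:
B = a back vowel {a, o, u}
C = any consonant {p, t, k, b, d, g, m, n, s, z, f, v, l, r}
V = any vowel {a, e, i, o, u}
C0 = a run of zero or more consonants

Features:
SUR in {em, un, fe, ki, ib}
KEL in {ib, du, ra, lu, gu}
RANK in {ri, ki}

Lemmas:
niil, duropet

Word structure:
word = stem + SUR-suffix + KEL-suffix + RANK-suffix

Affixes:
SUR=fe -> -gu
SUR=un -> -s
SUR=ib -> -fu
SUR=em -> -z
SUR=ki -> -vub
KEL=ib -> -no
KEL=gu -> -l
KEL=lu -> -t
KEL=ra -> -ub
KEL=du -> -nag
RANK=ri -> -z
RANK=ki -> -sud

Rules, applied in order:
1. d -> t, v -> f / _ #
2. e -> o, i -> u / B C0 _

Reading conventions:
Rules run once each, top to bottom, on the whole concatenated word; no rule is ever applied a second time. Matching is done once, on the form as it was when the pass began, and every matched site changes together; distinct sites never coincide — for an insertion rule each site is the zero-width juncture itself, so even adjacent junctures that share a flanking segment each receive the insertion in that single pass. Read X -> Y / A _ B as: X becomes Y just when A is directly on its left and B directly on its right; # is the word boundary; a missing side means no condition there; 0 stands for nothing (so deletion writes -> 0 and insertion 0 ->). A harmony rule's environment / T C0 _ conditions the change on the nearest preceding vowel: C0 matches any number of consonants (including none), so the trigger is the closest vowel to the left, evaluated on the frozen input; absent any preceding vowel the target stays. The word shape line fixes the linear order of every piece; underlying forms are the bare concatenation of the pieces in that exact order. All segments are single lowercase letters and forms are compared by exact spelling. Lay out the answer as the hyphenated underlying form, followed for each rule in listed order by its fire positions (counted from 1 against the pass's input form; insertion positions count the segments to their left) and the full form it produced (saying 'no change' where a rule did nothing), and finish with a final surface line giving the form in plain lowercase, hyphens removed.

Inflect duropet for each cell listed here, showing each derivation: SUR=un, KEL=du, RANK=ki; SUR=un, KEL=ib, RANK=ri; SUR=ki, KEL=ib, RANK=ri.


cell SUR=un, KEL=du, RANK=ki:
underlying: duropet-s-nag-sud
1. d -> t, v -> f / _ #: fires at position(s) 14: duropetsnagsut
2. e -> o, i -> u / B C0 _: fires at position(s) 6: duropotsnagsut
surface: duropotsnagsut

cell SUR=un, KEL=ib, RANK=ri:
underlying: duropet-s-no-z
1. d -> t, v -> f / _ #: no change
2. e -> o, i -> u / B C0 _: fires at position(s) 6: duropotsnoz
surface: duropotsnoz

cell SUR=ki, KEL=ib, RANK=ri:
underlying: duropet-vub-no-z
1. d -> t, v -> f / _ #: no change
2. e -> o, i -> u / B C0 _: fires at position(s) 6: duropotvubnoz
surface: duropotvubnoz


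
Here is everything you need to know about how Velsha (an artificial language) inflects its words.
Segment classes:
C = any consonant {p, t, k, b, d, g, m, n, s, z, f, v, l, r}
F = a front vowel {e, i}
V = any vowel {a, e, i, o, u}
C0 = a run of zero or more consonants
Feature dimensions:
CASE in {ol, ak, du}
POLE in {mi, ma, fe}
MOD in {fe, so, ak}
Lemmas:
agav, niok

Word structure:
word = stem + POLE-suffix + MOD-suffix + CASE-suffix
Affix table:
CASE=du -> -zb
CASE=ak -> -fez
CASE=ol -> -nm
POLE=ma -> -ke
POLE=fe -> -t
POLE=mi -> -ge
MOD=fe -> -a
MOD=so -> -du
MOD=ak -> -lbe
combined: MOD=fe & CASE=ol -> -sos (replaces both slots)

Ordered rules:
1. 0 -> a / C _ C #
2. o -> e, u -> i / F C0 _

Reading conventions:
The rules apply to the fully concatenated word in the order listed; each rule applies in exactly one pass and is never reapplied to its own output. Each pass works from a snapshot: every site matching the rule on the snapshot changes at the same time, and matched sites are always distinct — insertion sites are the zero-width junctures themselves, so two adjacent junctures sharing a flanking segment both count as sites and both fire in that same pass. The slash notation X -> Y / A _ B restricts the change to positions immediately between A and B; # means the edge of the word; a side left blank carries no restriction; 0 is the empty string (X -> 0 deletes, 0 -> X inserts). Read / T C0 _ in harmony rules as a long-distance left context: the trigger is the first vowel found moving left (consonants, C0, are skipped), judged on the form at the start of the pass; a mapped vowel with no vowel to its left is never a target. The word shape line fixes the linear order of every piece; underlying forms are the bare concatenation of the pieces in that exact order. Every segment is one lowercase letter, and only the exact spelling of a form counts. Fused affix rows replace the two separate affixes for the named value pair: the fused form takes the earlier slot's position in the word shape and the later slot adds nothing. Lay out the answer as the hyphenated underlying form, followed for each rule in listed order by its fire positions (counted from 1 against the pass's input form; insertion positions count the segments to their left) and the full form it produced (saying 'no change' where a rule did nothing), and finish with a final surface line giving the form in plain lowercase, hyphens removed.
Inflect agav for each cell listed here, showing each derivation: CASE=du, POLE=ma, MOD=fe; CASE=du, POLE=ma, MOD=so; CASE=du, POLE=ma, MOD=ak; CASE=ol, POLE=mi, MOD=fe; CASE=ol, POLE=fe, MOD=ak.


cell CASE=du, POLE=ma, MOD=fe:
underlying: agav-ke-a-zb
1. 0 -> a / C _ C #: inserts after position(s) 8: agavkeazab
2. o -> e, u -> i / F C0 _: no change
surface: agavkeazab

cell CASE=du, POLE=ma, MOD=so:
underlying: agav-ke-du-zb
1. 0 -> a / C _ C #: inserts after position(s) 9: agavkeduzab
2. o -> e, u -> i / F C0 _: fires at position(s) 8: agavkedizab
surface: agavkedizab

cell CASE=du, POLE=ma, MOD=ak:
underlying: agav-ke-lbe-zb
1. 0 -> a / C _ C #: inserts after position(s) 10: agavkelbezab
2. o -> e, u -> i / F C0 _: no change
surface: agavkelbezab

cell CASE=ol, POLE=mi, MOD=fe:
underlying: agav-ge-sos
1. 0 -> a / C _ C #: no change
2. o -> e, u -> i / F C0 _: fires at position(s) 8: agavgeses
surface: agavgeses

cell CASE=ol, POLE=fe, MOD=ak:
underlying: agav-t-lbe-nm
1. 0 -> a / C _ C #: inserts after position(s) 9: agavtlbenam
2. o -> e, u -> i / F C0 _: no change
surface: agavtlbenam
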